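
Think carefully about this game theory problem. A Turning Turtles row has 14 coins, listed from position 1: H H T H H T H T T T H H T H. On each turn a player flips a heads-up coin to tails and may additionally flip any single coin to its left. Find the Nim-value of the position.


Coins: H H T H H T H T T T H H T H
Key fact: a single head at position k behaves exactly like a Nim heap of size k (turning it to T and optionally flipping a coin at j < k corresponds to moving the heap from k to j, or to 0), and heads combine as a disjunctive sum (two heads at the same place would cancel, matching j XOR j = 0). So the Nim-value is the XOR of the 1-indexed positions of the heads.
Face-up positions (1-indexed): [1, 2, 4, 5, 7, 11, 12, 14]
XOR 0 with 1: 0 XOR 1 = 1
XOR 1 with 2: 1 XOR 2 = 3
XOR 3 with 4: 3 XOR 4 = 7
XOR 7 with 5: 7 XOR 5 = 2
XOR 2 with 7: 2 XOR 7 = 5
XOR 5 with 11: 5 XOR 11 = 14
XOR 14 with 12: 14 XOR 12 = 2
XOR 2 with 14: 2 XOR 14 = 12
Nim-value = 12

12


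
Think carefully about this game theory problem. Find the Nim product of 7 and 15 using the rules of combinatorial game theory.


Nim multiplication is bilinear over XOR: (u XOR v) * w = (u*w) XOR (v*w).
So we split each operand into its bit components and XOR the pairwise Nim products.
7 = 1 + 2 + 4 (as XOR of powers of 2).
15 = 1 + 2 + 4 + 8 (as XOR of powers of 2).
Using the standard Nim-product table on single bits:
  2*2 = 3,   2*4 = 8,   2*8 = 12,
  4*4 = 6,   4*8 = 11,  8*8 = 13,
and  1*x = x (identity), k*l = l*k (commutative).
Pairwise Nim products:
  1 * 1 = 1
  1 * 2 = 2
  1 * 4 = 4
  1 * 8 = 8
  2 * 1 = 2
  2 * 2 = 3
  2 * 4 = 8
  2 * 8 = 12
  4 * 1 = 4
  4 * 2 = 8
  4 * 4 = 6
  4 * 8 = 11
XOR them: 1 XOR 2 XOR 4 XOR 8 XOR 2 XOR 3 XOR 8 XOR 12 XOR 4 XOR 8 XOR 6 XOR 11 = 11.
Result: 7 * 15 = 11 (in Nim).

11


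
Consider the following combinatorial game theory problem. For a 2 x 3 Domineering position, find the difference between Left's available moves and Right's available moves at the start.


Board is 2 x 3 (rows x cols).
Left (vertical) placements: (rows-1) * cols = 1 * 3 = 3
Right (horizontal) placements: rows * (cols-1) = 2 * 2 = 4
Advantage = Left - Right = 3 - 4 = -1

-1


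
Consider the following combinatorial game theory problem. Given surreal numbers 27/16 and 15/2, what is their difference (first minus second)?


x = 27/16, y = 15/2
Converting to common denominator: 16
x = 27/16, y = 120/16
x - y = 27/16 - 15/2 = -93/16

-93/16


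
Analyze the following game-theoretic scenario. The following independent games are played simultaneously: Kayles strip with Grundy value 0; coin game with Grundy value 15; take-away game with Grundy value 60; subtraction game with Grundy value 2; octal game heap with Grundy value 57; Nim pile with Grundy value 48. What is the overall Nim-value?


By the Sprague-Grundy theorem, the Grundy value of a sum of games is the XOR of individual Grundy values.
Kayles strip: Grundy value = 0. Running XOR: 0 XOR 0 = 0
coin game: Grundy value = 15. Running XOR: 0 XOR 15 = 15
take-away game: Grundy value = 60. Running XOR: 15 XOR 60 = 51
subtraction game: Grundy value = 2. Running XOR: 51 XOR 2 = 49
octal game heap: Grundy value = 57. Running XOR: 49 XOR 57 = 8
Nim pile: Grundy value = 48. Running XOR: 8 XOR 48 = 56
The combined Grundy value is 56.

56


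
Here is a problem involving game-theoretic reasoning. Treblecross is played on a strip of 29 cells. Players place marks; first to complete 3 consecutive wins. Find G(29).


Treblecross: place X on empty cells; 3-in-a-row wins.
Playing within two cells of an existing X lets the opponent win at once, so sensible play treats the cells i-2..i+2 around each X as dead. The player left with no safe cell loses, so this is a normal-play take-away game on strips of safe cells.
Placing X at cell i (0-indexed) of a strip of k safe cells leaves independent strips of sizes max(0, i-2) and max(0, k-i-3). Hence G(k) = mex{ G(max(0,i-2)) XOR G(max(0,k-i-3)) : 0 <= i < k }, with G(0) = 0.
G(1): splits (0,0):0^0=0 -> mex({0}) = 1
G(2): splits (0,0):0^0=0 -> mex({0}) = 1
G(3): splits (0,0):0^0=0 -> mex({0}) = 1
G(4): splits (0,1):0^1=1 (0,0):0^0=0 -> mex({0, 1}) = 2
G(5): splits (0,2):0^1=1 (0,1):0^1=1 (0,0):0^0=0 -> mex({0, 1}) = 2
G(6) = mex({1}) = 0
G(7) = mex({0, 1, 2}) = 3
G(8) = mex({0, 1, 2}) = 3
G(9) = mex({0, 2}) = 1
G(10) = mex({0, 2, 3}) = 1
G(11) = mex({0, 3}) = 1
G(12) = mex({1, 3}) = 0
G(13) = mex({0, 1, 2, 3}) = 4
G(14) = mex({0, 1, 2}) = 3
G(15) = mex({0, 1, 2}) = 3
G(16) = mex({0, 1, 2, 4}) = 3
G(17) = mex({0, 1, 3, 4}) = 2
G(18) = mex({0, 1, 3, 4}) = 2
G(19) = mex({0, 1, 3, 5}) = 2
G(20) = mex({0, 1, 2, 3, 5}) = 4
G(21) = mex({0, 1, 2, 3, 5}) = 4
G(22) = mex({1, 2, 6}) = 0
G(23) = mex({0, 1, 2, 3, 4, 6}) = 5
G(24) = mex({0, 1, 2, 3, 4}) = 5
G(25) = mex({0, 1, 3, 4, 7}) = 2
G(26) = mex({0, 1, 3, 4, 5, 7}) = 2
G(27) = mex({0, 1, 3, 5}) = 2
G(28) = mex({0, 1, 2, 5}) = 3
G(29) = mex({0, 1, 2, 4, 5, 6}) = 3
Therefore G(29) = 3.

3


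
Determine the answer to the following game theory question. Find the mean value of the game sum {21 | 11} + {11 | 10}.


G1 = {21 | 11}, G2 = {11 | 10}
Each is a switch {a | b} with numbers a > b; its mean value is (a + b)/2, and mean value is additive over game sums: m(G1 + G2) = m(G1) + m(G2).
Mean of G1 = (21 + (11))/2 = 32/2 = 16
Mean of G2 = (11 + (10))/2 = 21/2 = 21/2
Mean of G1 + G2 = 16 + 21/2 = 53/2

53/2


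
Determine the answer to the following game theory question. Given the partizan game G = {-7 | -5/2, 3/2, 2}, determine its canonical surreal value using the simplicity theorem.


Left options: {-7}, max = -7
Right options: {-5/2, 3/2, 2}, min = -5/2
All options are numbers and max(Left) < min(Right), so by the simplicity theorem the value is the simplest (earliest-born) number strictly between -7 and -5/2.
Integers -6 through -3 all lie strictly between -7 and -5/2.
Among integers, the simplest (lowest birthday = smallest |n|; 0 is born on day 0, +-n on day n) is -3.
No non-integer in the interval can be simpler: if x is a non-integer in the interval, then floor(x) or ceil(x) also lies in the interval (the interval contains an integer), and both are proper prefixes of x's sign expansion, i.e. born earlier. So the game value is -3.
Game value = -3

-3


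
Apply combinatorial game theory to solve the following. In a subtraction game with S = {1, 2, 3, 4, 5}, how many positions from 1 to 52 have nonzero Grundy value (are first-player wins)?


Subtraction set S = {1, 2, 3, 4, 5}, so G(n) = n mod 6.
G(n) = 0 when n is a multiple of 6.
Multiples of 6 in [1, 52]: 8
N-positions (nonzero Grundy) = 52 - 8 = 44

44


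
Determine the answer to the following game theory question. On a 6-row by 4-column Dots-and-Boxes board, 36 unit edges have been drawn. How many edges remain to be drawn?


Grid: 6 x 4 boxes, i.e. 7 rows and 5 columns of dots.
Horizontal edges: (rows + 1) * cols = 7 * 4 = 28
Vertical edges: rows * (cols + 1) = 6 * 5 = 30
Total edges: 28 + 30 = 58
Edges drawn: 36
Remaining: 58 - 36 = 22

22


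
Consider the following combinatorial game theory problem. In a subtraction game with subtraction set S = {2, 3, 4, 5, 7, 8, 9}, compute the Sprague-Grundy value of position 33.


The subtraction set is S = {2, 3, 4, 5, 7, 8, 9}.
G(k) = mex{ G(k - s) : s in S, s <= k }. We compute iteratively: G(0) = 0.
G(1) = mex({}) = 0
G(2) = mex({0}) = 1
G(3) = mex({0}) = 1
G(4) = mex({0, 1}) = 2
G(5) = mex({0, 1}) = 2
G(6) = mex({0, 1, 2}) = 3
G(7) = mex({0, 1, 2}) = 3
G(8) = mex({0, 1, 2, 3}) = 4
G(9) = mex({0, 1, 2, 3}) = 4
G(10) = mex({0, 1, 2, 3, 4}) = 5
G(11) = mex({1, 2, 3, 4}) = 0
G(12) = mex({1, 2, 3, 4, 5}) = 0
G(13) = mex({0, 2, 3, 4, 5}) = 1
G(14) = mex({0, 2, 3, 4, 5}) = 1
G(15) = mex({0, 1, 3, 4, 5}) = 2
G(16) = mex({0, 1, 3, 4}) = 2
G(17) = mex({0, 1, 2, 4, 5}) = 3
G(18) = mex({0, 1, 2, 4, 5}) = 3
G(19) = mex({0, 1, 2, 3, 5}) = 4
Observe that G(11)..G(19) = 0, 0, 1, 1, 2, 2, 3, 3, 4 repeats G(0)..G(8) = 0, 0, 1, 1, 2, 2, 3, 3, 4.
For k >= max(S) = 9, G(k) is determined by the previous 9 values G(k-9)..G(k-1); a window of 9 consecutive values has recurred shifted by 11, so by induction G(k + 11) = G(k) for all k >= 0: the sequence is periodic from the start with period 11.
One period: G(0..10) = 0, 0, 1, 1, 2, 2, 3, 3, 4, 4, 5.
33 mod 11 = 0, so G(33) = G(0) = 0.

0


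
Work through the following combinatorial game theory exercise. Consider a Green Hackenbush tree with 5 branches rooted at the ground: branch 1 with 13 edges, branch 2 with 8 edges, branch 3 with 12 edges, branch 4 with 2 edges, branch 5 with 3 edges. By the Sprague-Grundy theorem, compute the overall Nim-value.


The tree has 5 branches from the ground vertex.
In Green Hackenbush, the Nim-value of a simple path of length k is k.
Branch 1: length 13, Nim-value = 13
Branch 2: length 8, Nim-value = 8
Branch 3: length 12, Nim-value = 12
Branch 4: length 2, Nim-value = 2
Branch 5: length 3, Nim-value = 3
Total Nim-value = XOR of all branch values:
0 XOR 13 = 13
13 XOR 8 = 5
5 XOR 12 = 9
9 XOR 2 = 11
11 XOR 3 = 8
Nim-value of the tree = 8

8


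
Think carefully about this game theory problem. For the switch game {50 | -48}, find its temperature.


The game is {50 | -48}, a switch {a | b} with numbers a > b.
Cooling {a | b} by t gives {a - t | b + t}, which stops being hot when a - t = b + t, i.e. at t = (a - b)/2. So the temperature of a switch is (a - b)/2.
Temperature = (Left option - Right option) / 2
= (50 - (-48)) / 2
= 98 / 2
= 49

49


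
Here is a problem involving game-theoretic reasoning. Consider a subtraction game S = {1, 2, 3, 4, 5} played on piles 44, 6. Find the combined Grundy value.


Subtraction set: {1, 2, 3, 4, 5}
For this subtraction set, G(n) = n mod 6 (period = max + 1 = 6).
Pile 1 (size 44): G(44) = 44 mod 6 = 2
Pile 2 (size 6): G(6) = 6 mod 6 = 0
Total Grundy value = XOR of all: 2 XOR 0 = 2

2


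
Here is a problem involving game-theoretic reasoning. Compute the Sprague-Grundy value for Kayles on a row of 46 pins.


Kayles: a move removes 1 or 2 adjacent pins from a contiguous row.
Removing pins from a row of k leaves two independent rows (a, b) with a + b = k - 1 (one pin) or a + b = k - 2 (two pins); an end removal gives a = 0.
By Sprague-Grundy, G(k) = mex{ G(a) XOR G(b) } over all these splits. G(0) = 0.
G(1): splits (0,0):0^0=0 -> mex({0}) = 1
G(2): splits (0,1):0^1=1 (0,0):0^0=0 -> mex({0, 1}) = 2
G(3): splits (0,2):0^2=2 (1,1):1^1=0 (0,1):0^1=1 -> mex({0, 1, 2}) = 3
G(4): splits (0,3):0^3=3 (1,2):1^2=3 (0,2):0^2=2 (1,1):1^1=0 -> mex({0, 2, 3}) = 1
G(5): splits (0,4):0^1=1 (1,3):1^3=2 (2,2):2^2=0 (0,3):0^3=3 (1,2):1^2=3 -> mex({0, 1, 2, 3}) = 4
G(6) = mex({0, 1, 2, 4}) = 3
G(7) = mex({0, 1, 3, 4, 5}) = 2
G(8) = mex({0, 2, 3, 5, 6}) = 1
G(9) = mex({0, 1, 2, 3, 6, 7}) = 4
G(10) = mex({0, 1, 3, 4, 5, 7}) = 2
G(11) = mex({0, 1, 2, 3, 4, 5}) = 6
G(12) = mex({0, 1, 2, 3, 5, 6, 7}) = 4
G(13) = mex({0, 2, 3, 4, 6, 7}) = 1
G(14) = mex({0, 1, 4, 5, 6, 7}) = 2
G(15) = mex({0, 1, 2, 3, 4, 5, 6}) = 7
G(16) = mex({0, 2, 3, 5, 6, 7}) = 1
G(17) = mex({0, 1, 2, 3, 5, 6, 7}) = 4
G(18) = mex({0, 1, 2, 4, 5, 6}) = 3
G(19) = mex({0, 1, 3, 4, 5, 7}) = 2
G(20) = mex({0, 2, 3, 4, 5, 6, 7}) = 1
G(21) = mex({0, 1, 2, 3, 5, 6, 7}) = 4
G(22) = mex({0, 1, 2, 3, 4, 5, 7}) = 6
G(23) = mex({0, 1, 2, 3, 4, 5, 6}) = 7
G(24) = mex({0, 1, 2, 3, 5, 6, 7}) = 4
G(25) = mex({0, 2, 3, 4, 6, 7}) = 1
G(26) = mex({0, 1, 3, 4, 5, 6, 7}) = 2
G(27) = mex({0, 1, 2, 3, 4, 5, 6, 7}) = 8
G(28) = mex({0, 1, 2, 3, 4, 6, 7, 8}) = 5
G(29) = mex({0, 1, 2, 3, 5, 6, 7, 8, 9}) = 4
G(30) = mex({0, 1, 2, 3, 4, 5, 6, 9, 10}) = 7
G(31) = mex({0, 1, 3, 4, 5, 7, 10, 11}) = 2
G(32) = mex({0, 2, 3, 4, 5, 6, 7, 9, 11}) = 1
G(33) = mex({0, 1, 2, 3, 4, 5, 6, 7, 9, 12}) = 8
G(34) = mex({0, 1, 2, 3, 4, 5, 7, 8, 11, 12}) = 6
G(35) = mex({0, 1, 2, 3, 4, 5, 6, 8, 9, 10, 11}) = 7
G(36) = mex({0, 1, 2, 3, 5, 6, 7, 9, 10}) = 4
G(37) = mex({0, 2, 3, 4, 6, 7, 9, 10, 11, 12}) = 1
G(38) = mex({0, 1, 3, 4, 5, 6, 7, 9, 10, 11, 12}) = 2
G(39) = mex({0, 1, 2, 4, 5, 6, 7, 9, 10, 12, 14}) = 3
G(40) = mex({0, 2, 3, 4, 6, 7, 11, 12, 14}) = 1
G(41) = mex({0, 1, 2, 3, 5, 6, 7, 9, 10, 11, 12}) = 4
G(42) = mex({0, 1, 2, 3, 4, 5, 6, 9, 10}) = 7
G(43) = mex({0, 1, 3, 4, 5, 7, 9, 10, 12, 15}) = 2
G(44) = mex({0, 2, 3, 4, 5, 6, 7, 9, 10, 12, 15}) = 1
G(45) = mex({0, 1, 2, 3, 4, 5, 6, 7, 9, 10, 12, 14}) = 8
G(46) = mex({0, 1, 3, 4, 5, 7, 8, 11, 12, 14}) = 2
Therefore G(46) = 2.

2


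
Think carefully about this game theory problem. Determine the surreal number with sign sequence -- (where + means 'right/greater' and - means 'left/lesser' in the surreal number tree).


Sign expansion: --
Rule: track bounds (lo, hi), initially (-inf, +inf). On '+', the current value becomes lo and we move to the simplest number in (value, hi): value + 1 if hi = +inf, otherwise the midpoint (value + hi)/2. On '-', the current value becomes hi and we move to value - 1 if lo = -inf, otherwise the midpoint (lo + value)/2.
Start at 0.
Step 1: sign = -, move left. Bounds: (-inf, 0). Value = -1
Step 2: sign = -, move left. Bounds: (-inf, -1). Value = -2
The surreal number with sign expansion -- is -2.

-2


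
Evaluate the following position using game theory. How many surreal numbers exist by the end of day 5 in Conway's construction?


Day 0: {|} = 0 is born. Count = 1.
Day n: the number of surreal numbers born by day n is 2^(n+1) - 1.
By day 0: 2^1 - 1 = 1
By day 1: 2^2 - 1 = 3
By day 2: 2^3 - 1 = 7
By day 3: 2^4 - 1 = 15
By day 4: 2^5 - 1 = 31
By day 5: 2^6 - 1 = 63
By day 5: 63 surreal numbers.

63


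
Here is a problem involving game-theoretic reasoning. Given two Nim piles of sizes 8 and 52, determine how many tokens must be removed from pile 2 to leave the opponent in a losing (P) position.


Piles: 8 and 52
Current XOR: 8 XOR 52 = 60 (non-zero, so this is an N-position).
To make the XOR zero, we need to find a move that balances the piles.
For pile 2 (size 52): target = 52 XOR 60 = 8
We reduce pile 2 from 52 to 8.
Tokens removed: 52 - 8 = 44
Verification: 8 XOR 8 = 0

44


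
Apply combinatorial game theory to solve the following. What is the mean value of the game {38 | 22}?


Game = {38 | 22}, a switch {a | b} with numbers a > b.
Its thermograph has left wall a - t and right wall b + t, which meet at t = (a - b)/2, where both equal (a + b)/2. So the mast (mean value) is at (a + b)/2.
Mean = (38 + (22))/2 = 60/2 = 30

30


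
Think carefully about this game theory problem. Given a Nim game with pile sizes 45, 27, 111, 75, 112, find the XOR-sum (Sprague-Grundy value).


We need the XOR (exclusive or) of all pile sizes.
After XOR-ing pile 1 (size 45): 0 XOR 45 = 45
After XOR-ing pile 2 (size 27): 45 XOR 27 = 54
After XOR-ing pile 3 (size 111): 54 XOR 111 = 89
After XOR-ing pile 4 (size 75): 89 XOR 75 = 18
After XOR-ing pile 5 (size 112): 18 XOR 112 = 98
The Nim-value of this position is 98.

98


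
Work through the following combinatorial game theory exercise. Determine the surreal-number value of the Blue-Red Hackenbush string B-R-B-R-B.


Edges (from ground): B-R-B-R-B
By Berlekamp's sign-expansion rule, a Blue-Red Hackenbush stalk has the value of the surreal number whose sign sequence is the edge sequence with B -> + and R -> -.
Sign sequence: +-+-+
Trace the sign expansion in the surreal number tree, starting from 0:
Edge 1: B (sign +) -> bounds (0, +inf), value = 1
Edge 2: R (sign -) -> bounds (0, 1), value = 1/2
Edge 3: B (sign +) -> bounds (1/2, 1), value = 3/4
Edge 4: R (sign -) -> bounds (1/2, 3/4), value = 5/8
Edge 5: B (sign +) -> bounds (5/8, 3/4), value = 11/16
Game value = 11/16

11/16


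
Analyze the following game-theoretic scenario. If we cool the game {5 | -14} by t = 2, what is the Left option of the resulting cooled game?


Original game: {5 | -14} (a switch {a | b} with a > b).
Cooling by t (for t below the temperature (a - b)/2 = 19/2) taxes each move by t: {a | b} cooled by t is {a - t | b + t}.
Cooling amount: t = 2
Cooled Left option: 5 - 2 = 3
Cooled Right option: -14 + 2 = -12
Cooled game: {3 | -12}
Left option = 3

3


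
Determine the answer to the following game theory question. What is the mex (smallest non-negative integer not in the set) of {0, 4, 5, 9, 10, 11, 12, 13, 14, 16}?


Set = {0, 4, 5, 9, 10, 11, 12, 13, 14, 16}
0 is in the set.
1 is NOT in the set. This is the mex.
mex = 1

1


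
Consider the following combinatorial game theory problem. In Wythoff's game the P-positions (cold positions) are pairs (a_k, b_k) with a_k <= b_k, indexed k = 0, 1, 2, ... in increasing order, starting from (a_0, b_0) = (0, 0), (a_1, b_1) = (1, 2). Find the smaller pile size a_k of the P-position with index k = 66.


By Wythoff's theorem, a_k = floor(k * phi) and b_k = floor(k * phi^2) = a_k + k, where phi = (1 + sqrt(5))/2 is the golden ratio.
phi = (1 + sqrt(5))/2 = 1.618034
k = 66
k * phi = 66 * 1.618034 = 106.790243
a_66 = floor(k * phi) = 106

106


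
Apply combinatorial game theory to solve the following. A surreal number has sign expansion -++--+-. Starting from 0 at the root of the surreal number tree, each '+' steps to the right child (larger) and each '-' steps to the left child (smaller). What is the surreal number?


Sign expansion: -++--+-
Rule: track bounds (lo, hi), initially (-inf, +inf). On '+', the current value becomes lo and we move to the simplest number in (value, hi): value + 1 if hi = +inf, otherwise the midpoint (value + hi)/2. On '-', the current value becomes hi and we move to value - 1 if lo = -inf, otherwise the midpoint (lo + value)/2.
Start at 0.
Step 1: sign = -, move left. Bounds: (-inf, 0). Value = -1
Step 2: sign = +, move right. Bounds: (-1, 0). Value = -1/2
Step 3: sign = +, move right. Bounds: (-1/2, 0). Value = -1/4
Step 4: sign = -, move left. Bounds: (-1/2, -1/4). Value = -3/8
Step 5: sign = -, move left. Bounds: (-1/2, -3/8). Value = -7/16
Step 6: sign = +, move right. Bounds: (-7/16, -3/8). Value = -13/32
Step 7: sign = -, move left. Bounds: (-7/16, -13/32). Value = -27/64
The surreal number with sign expansion -++--+- is -27/64.

-27/64


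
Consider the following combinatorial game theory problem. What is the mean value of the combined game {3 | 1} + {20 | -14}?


G1 = {3 | 1}, G2 = {20 | -14}
Each is a switch {a | b} with numbers a > b; its mean value is (a + b)/2, and mean value is additive over game sums: m(G1 + G2) = m(G1) + m(G2).
Mean of G1 = (3 + (1))/2 = 4/2 = 2
Mean of G2 = (20 + (-14))/2 = 6/2 = 3
Mean of G1 + G2 = 2 + 3 = 5

5


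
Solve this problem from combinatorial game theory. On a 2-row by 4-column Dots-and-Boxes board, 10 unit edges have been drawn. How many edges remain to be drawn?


Grid: 2 x 4 boxes, i.e. 3 rows and 5 columns of dots.
Horizontal edges: (rows + 1) * cols = 3 * 4 = 12
Vertical edges: rows * (cols + 1) = 2 * 5 = 10
Total edges: 12 + 10 = 22
Edges drawn: 10
Remaining: 22 - 10 = 12

12


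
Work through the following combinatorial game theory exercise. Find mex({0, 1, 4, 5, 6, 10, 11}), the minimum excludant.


Set = {0, 1, 4, 5, 6, 10, 11}
0 is in the set.
1 is in the set.
2 is NOT in the set. This is the mex.
mex = 2

2


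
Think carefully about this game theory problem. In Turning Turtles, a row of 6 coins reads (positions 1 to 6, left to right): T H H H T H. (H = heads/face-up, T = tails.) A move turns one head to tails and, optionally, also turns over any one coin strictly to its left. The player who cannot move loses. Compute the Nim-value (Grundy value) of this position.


Coins: T H H H T H
Key fact: a single head at position k behaves exactly like a Nim heap of size k (turning it to T and optionally flipping a coin at j < k corresponds to moving the heap from k to j, or to 0), and heads combine as a disjunctive sum (two heads at the same place would cancel, matching j XOR j = 0). So the Nim-value is the XOR of the 1-indexed positions of the heads.
Face-up positions (1-indexed): [2, 3, 4, 6]
XOR 0 with 2: 0 XOR 2 = 2
XOR 2 with 3: 2 XOR 3 = 1
XOR 1 with 4: 1 XOR 4 = 5
XOR 5 with 6: 5 XOR 6 = 3
Nim-value = 3

3


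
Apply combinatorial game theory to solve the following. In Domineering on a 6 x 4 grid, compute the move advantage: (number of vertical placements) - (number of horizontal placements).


Board is 6 x 4 (rows x cols).
Left (vertical) placements: (rows-1) * cols = 5 * 4 = 20
Right (horizontal) placements: rows * (cols-1) = 6 * 3 = 18
Advantage = Left - Right = 20 - 18 = 2

2


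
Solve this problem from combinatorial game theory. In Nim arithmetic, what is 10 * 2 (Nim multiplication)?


Nim multiplication is bilinear over XOR: (u XOR v) * w = (u*w) XOR (v*w).
So we split each operand into its bit components and XOR the pairwise Nim products.
10 = 2 + 8 (as XOR of powers of 2).
2 = 2 (as XOR of powers of 2).
Using the standard Nim-product table on single bits:
  2*2 = 3,   2*4 = 8,   2*8 = 12,
  4*4 = 6,   4*8 = 11,  8*8 = 13,
and  1*x = x (identity), k*l = l*k (commutative).
Pairwise Nim products:
  2 * 2 = 3
  8 * 2 = 12
XOR them: 3 XOR 12 = 15.
Result: 10 * 2 = 15 (in Nim).

15


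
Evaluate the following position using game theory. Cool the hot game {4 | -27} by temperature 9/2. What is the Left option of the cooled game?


Original game: {4 | -27} (a switch {a | b} with a > b).
Cooling by t (for t below the temperature (a - b)/2 = 31/2) taxes each move by t: {a | b} cooled by t is {a - t | b + t}.
Cooling amount: t = 9/2
Cooled Left option: 4 - 9/2 = -1/2
Cooled Right option: -27 + 9/2 = -45/2
Cooled game: {-1/2 | -45/2}
Left option = -1/2

-1/2


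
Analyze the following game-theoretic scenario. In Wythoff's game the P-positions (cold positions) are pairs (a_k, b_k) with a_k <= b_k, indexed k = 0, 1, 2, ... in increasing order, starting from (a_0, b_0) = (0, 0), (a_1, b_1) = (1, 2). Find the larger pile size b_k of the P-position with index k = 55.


By Wythoff's theorem, a_k = floor(k * phi) and b_k = floor(k * phi^2) = a_k + k, where phi = (1 + sqrt(5))/2 is the golden ratio.
phi = (1 + sqrt(5))/2 = 1.618034
phi^2 = phi + 1 = 2.618034
k = 55
k * phi^2 = 55 * 2.618034 = 143.991869
b_55 = floor(k * phi^2) = 143 (check: a_55 + k = 88 + 55 = 143)

143


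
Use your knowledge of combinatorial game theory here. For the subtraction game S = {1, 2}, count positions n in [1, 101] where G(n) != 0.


Subtraction set S = {1, 2}, so G(n) = n mod 3.
G(n) = 0 when n is a multiple of 3.
Multiples of 3 in [1, 101]: 33
N-positions (nonzero Grundy) = 101 - 33 = 68

68


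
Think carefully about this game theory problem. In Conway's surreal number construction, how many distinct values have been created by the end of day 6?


Day 0: {|} = 0 is born. Count = 1.
Day n: the number of surreal numbers born by day n is 2^(n+1) - 1.
By day 0: 2^1 - 1 = 1
By day 1: 2^2 - 1 = 3
By day 2: 2^3 - 1 = 7
By day 3: 2^4 - 1 = 15
By day 4: 2^5 - 1 = 31
By day 5: 2^6 - 1 = 63
By day 6: 2^7 - 1 = 127
By day 6: 127 surreal numbers.

127


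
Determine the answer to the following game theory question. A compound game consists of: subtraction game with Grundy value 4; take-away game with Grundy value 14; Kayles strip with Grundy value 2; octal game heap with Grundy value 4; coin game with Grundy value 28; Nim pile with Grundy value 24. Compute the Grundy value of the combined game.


By the Sprague-Grundy theorem, the Grundy value of a sum of games is the XOR of individual Grundy values.
subtraction game: Grundy value = 4. Running XOR: 0 XOR 4 = 4
take-away game: Grundy value = 14. Running XOR: 4 XOR 14 = 10
Kayles strip: Grundy value = 2. Running XOR: 10 XOR 2 = 8
octal game heap: Grundy value = 4. Running XOR: 8 XOR 4 = 12
coin game: Grundy value = 28. Running XOR: 12 XOR 28 = 16
Nim pile: Grundy value = 24. Running XOR: 16 XOR 24 = 8
The combined Grundy value is 8.

8


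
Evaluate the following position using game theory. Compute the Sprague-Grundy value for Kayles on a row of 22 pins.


Kayles: a move removes 1 or 2 adjacent pins from a contiguous row.
Removing pins from a row of k leaves two independent rows (a, b) with a + b = k - 1 (one pin) or a + b = k - 2 (two pins); an end removal gives a = 0.
By Sprague-Grundy, G(k) = mex{ G(a) XOR G(b) } over all these splits. G(0) = 0.
G(1): splits (0,0):0^0=0 -> mex({0}) = 1
G(2): splits (0,1):0^1=1 (0,0):0^0=0 -> mex({0, 1}) = 2
G(3): splits (0,2):0^2=2 (1,1):1^1=0 (0,1):0^1=1 -> mex({0, 1, 2}) = 3
G(4): splits (0,3):0^3=3 (1,2):1^2=3 (0,2):0^2=2 (1,1):1^1=0 -> mex({0, 2, 3}) = 1
G(5): splits (0,4):0^1=1 (1,3):1^3=2 (2,2):2^2=0 (0,3):0^3=3 (1,2):1^2=3 -> mex({0, 1, 2, 3}) = 4
G(6) = mex({0, 1, 2, 4}) = 3
G(7) = mex({0, 1, 3, 4, 5}) = 2
G(8) = mex({0, 2, 3, 5, 6}) = 1
G(9) = mex({0, 1, 2, 3, 6, 7}) = 4
G(10) = mex({0, 1, 3, 4, 5, 7}) = 2
G(11) = mex({0, 1, 2, 3, 4, 5}) = 6
G(12) = mex({0, 1, 2, 3, 5, 6, 7}) = 4
G(13) = mex({0, 2, 3, 4, 6, 7}) = 1
G(14) = mex({0, 1, 4, 5, 6, 7}) = 2
G(15) = mex({0, 1, 2, 3, 4, 5, 6}) = 7
G(16) = mex({0, 2, 3, 5, 6, 7}) = 1
G(17) = mex({0, 1, 2, 3, 5, 6, 7}) = 4
G(18) = mex({0, 1, 2, 4, 5, 6}) = 3
G(19) = mex({0, 1, 3, 4, 5, 7}) = 2
G(20) = mex({0, 2, 3, 4, 5, 6, 7}) = 1
G(21) = mex({0, 1, 2, 3, 5, 6, 7}) = 4
G(22) = mex({0, 1, 2, 3, 4, 5, 7}) = 6
Therefore G(22) = 6.

6


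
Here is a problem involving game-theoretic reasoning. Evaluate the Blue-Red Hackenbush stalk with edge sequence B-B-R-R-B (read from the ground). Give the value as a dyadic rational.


Edges (from ground): B-B-R-R-B
By Berlekamp's sign-expansion rule, a Blue-Red Hackenbush stalk has the value of the surreal number whose sign sequence is the edge sequence with B -> + and R -> -.
Sign sequence: ++--+
Trace the sign expansion in the surreal number tree, starting from 0:
Edge 1: B (sign +) -> bounds (0, +inf), value = 1
Edge 2: B (sign +) -> bounds (1, +inf), value = 2
Edge 3: R (sign -) -> bounds (1, 2), value = 3/2
Edge 4: R (sign -) -> bounds (1, 3/2), value = 5/4
Edge 5: B (sign +) -> bounds (5/4, 3/2), value = 11/8
Game value = 11/8

11/8


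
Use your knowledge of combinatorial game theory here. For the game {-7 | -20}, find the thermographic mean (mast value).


Game = {-7 | -20}, a switch {a | b} with numbers a > b.
Its thermograph has left wall a - t and right wall b + t, which meet at t = (a - b)/2, where both equal (a + b)/2. So the mast (mean value) is at (a + b)/2.
Mean = (-7 + (-20))/2 = -27/2 = -27/2

-27/2


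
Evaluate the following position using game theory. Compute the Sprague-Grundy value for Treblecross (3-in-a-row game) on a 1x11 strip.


Treblecross: place X on empty cells; 3-in-a-row wins.
Playing within two cells of an existing X lets the opponent win at once, so sensible play treats the cells i-2..i+2 around each X as dead. The player left with no safe cell loses, so this is a normal-play take-away game on strips of safe cells.
Placing X at cell i (0-indexed) of a strip of k safe cells leaves independent strips of sizes max(0, i-2) and max(0, k-i-3). Hence G(k) = mex{ G(max(0,i-2)) XOR G(max(0,k-i-3)) : 0 <= i < k }, with G(0) = 0.
G(1): splits (0,0):0^0=0 -> mex({0}) = 1
G(2): splits (0,0):0^0=0 -> mex({0}) = 1
G(3): splits (0,0):0^0=0 -> mex({0}) = 1
G(4): splits (0,1):0^1=1 (0,0):0^0=0 -> mex({0, 1}) = 2
G(5): splits (0,2):0^1=1 (0,1):0^1=1 (0,0):0^0=0 -> mex({0, 1}) = 2
G(6) = mex({1}) = 0
G(7) = mex({0, 1, 2}) = 3
G(8) = mex({0, 1, 2}) = 3
G(9) = mex({0, 2}) = 1
G(10) = mex({0, 2, 3}) = 1
G(11) = mex({0, 3}) = 1
Therefore G(11) = 1.

1


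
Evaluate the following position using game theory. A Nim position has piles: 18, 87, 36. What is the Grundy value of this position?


We need the XOR (exclusive or) of all pile sizes.
After XOR-ing pile 1 (size 18): 0 XOR 18 = 18
After XOR-ing pile 2 (size 87): 18 XOR 87 = 69
After XOR-ing pile 3 (size 36): 69 XOR 36 = 97
The Nim-value of this position is 97.

97


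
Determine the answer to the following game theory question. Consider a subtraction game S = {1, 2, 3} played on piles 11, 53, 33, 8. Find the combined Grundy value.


Subtraction set: {1, 2, 3}
For this subtraction set, G(n) = n mod 4 (period = max + 1 = 4).
Pile 1 (size 11): G(11) = 11 mod 4 = 3
Pile 2 (size 53): G(53) = 53 mod 4 = 1
Pile 3 (size 33): G(33) = 33 mod 4 = 1
Pile 4 (size 8): G(8) = 8 mod 4 = 0
Total Grundy value = XOR of all: 3 XOR 1 XOR 1 XOR 0 = 3

3


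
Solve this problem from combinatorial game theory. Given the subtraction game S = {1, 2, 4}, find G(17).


The subtraction set is S = {1, 2, 4}.
G(k) = mex{ G(k - s) : s in S, s <= k }. We compute iteratively: G(0) = 0.
G(1) = mex({0}) = 1
G(2) = mex({0, 1}) = 2
G(3) = mex({1, 2}) = 0
G(4) = mex({0, 2}) = 1
G(5) = mex({0, 1}) = 2
G(6) = mex({1, 2}) = 0
Observe that G(3)..G(6) = 0, 1, 2, 0 repeats G(0)..G(3) = 0, 1, 2, 0.
For k >= max(S) = 4, G(k) is determined by the previous 4 values G(k-4)..G(k-1); a window of 4 consecutive values has recurred shifted by 3, so by induction G(k + 3) = G(k) for all k >= 0: the sequence is periodic from the start with period 3.
One period: G(0..2) = 0, 1, 2.
17 mod 3 = 2, so G(17) = G(2) = 2.

2


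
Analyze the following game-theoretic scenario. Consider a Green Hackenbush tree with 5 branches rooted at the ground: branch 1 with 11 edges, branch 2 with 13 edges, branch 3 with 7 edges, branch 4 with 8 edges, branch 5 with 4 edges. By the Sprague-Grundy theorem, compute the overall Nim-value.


The tree has 5 branches from the ground vertex.
In Green Hackenbush, the Nim-value of a simple path of length k is k.
Branch 1: length 11, Nim-value = 11
Branch 2: length 13, Nim-value = 13
Branch 3: length 7, Nim-value = 7
Branch 4: length 8, Nim-value = 8
Branch 5: length 4, Nim-value = 4
Total Nim-value = XOR of all branch values:
0 XOR 11 = 11
11 XOR 13 = 6
6 XOR 7 = 1
1 XOR 8 = 9
9 XOR 4 = 13
Nim-value of the tree = 13

13


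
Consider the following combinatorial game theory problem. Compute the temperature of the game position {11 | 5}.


The game is {11 | 5}, a switch {a | b} with numbers a > b.
Cooling {a | b} by t gives {a - t | b + t}, which stops being hot when a - t = b + t, i.e. at t = (a - b)/2. So the temperature of a switch is (a - b)/2.
Temperature = (Left option - Right option) / 2
= (11 - (5)) / 2
= 6 / 2
= 3

3


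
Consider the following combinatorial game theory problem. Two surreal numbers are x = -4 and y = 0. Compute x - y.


x = -4, y = 0
x - y = -4 - 0 = -4

-4


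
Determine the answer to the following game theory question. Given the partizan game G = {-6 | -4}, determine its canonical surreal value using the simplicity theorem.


Left options: {-6}, max = -6
Right options: {-4}, min = -4
All options are numbers and max(Left) < min(Right), so by the simplicity theorem the value is the simplest (earliest-born) number strictly between -6 and -4.
The only integer strictly between -6 and -4 is -5.
No non-integer in the interval can be simpler: if x is a non-integer in the interval, then floor(x) or ceil(x) also lies in the interval (the interval contains an integer), and both are proper prefixes of x's sign expansion, i.e. born earlier. So the game value is -5.
Game value = -5

-5


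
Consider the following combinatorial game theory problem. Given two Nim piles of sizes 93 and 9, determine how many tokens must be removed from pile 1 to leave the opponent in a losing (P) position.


Piles: 93 and 9
Current XOR: 93 XOR 9 = 84 (non-zero, so this is an N-position).
To make the XOR zero, we need to find a move that balances the piles.
For pile 1 (size 93): target = 93 XOR 84 = 9
We reduce pile 1 from 93 to 9.
Tokens removed: 93 - 9 = 84
Verification: 9 XOR 9 = 0

84


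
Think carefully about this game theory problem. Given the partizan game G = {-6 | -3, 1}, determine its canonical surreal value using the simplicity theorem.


Left options: {-6}, max = -6
Right options: {-3, 1}, min = -3
All options are numbers and max(Left) < min(Right), so by the simplicity theorem the value is the simplest (earliest-born) number strictly between -6 and -3.
Integers -5 through -4 all lie strictly between -6 and -3.
Among integers, the simplest (lowest birthday = smallest |n|; 0 is born on day 0, +-n on day n) is -4.
No non-integer in the interval can be simpler: if x is a non-integer in the interval, then floor(x) or ceil(x) also lies in the interval (the interval contains an integer), and both are proper prefixes of x's sign expansion, i.e. born earlier. So the game value is -4.
Game value = -4

-4


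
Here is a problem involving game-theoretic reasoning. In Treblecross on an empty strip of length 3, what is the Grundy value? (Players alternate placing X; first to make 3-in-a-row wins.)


Treblecross: place X on empty cells; 3-in-a-row wins.
Playing within two cells of an existing X lets the opponent win at once, so sensible play treats the cells i-2..i+2 around each X as dead. The player left with no safe cell loses, so this is a normal-play take-away game on strips of safe cells.
Placing X at cell i (0-indexed) of a strip of k safe cells leaves independent strips of sizes max(0, i-2) and max(0, k-i-3). Hence G(k) = mex{ G(max(0,i-2)) XOR G(max(0,k-i-3)) : 0 <= i < k }, with G(0) = 0.
G(1): splits (0,0):0^0=0 -> mex({0}) = 1
G(2): splits (0,0):0^0=0 -> mex({0}) = 1
G(3): splits (0,0):0^0=0 -> mex({0}) = 1
Therefore G(3) = 1.

1


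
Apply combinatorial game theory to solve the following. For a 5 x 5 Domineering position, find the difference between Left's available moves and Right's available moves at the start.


Board is 5 x 5 (rows x cols).
Left (vertical) placements: (rows-1) * cols = 4 * 5 = 20
Right (horizontal) placements: rows * (cols-1) = 5 * 4 = 20
Advantage = Left - Right = 20 - 20 = 0

0


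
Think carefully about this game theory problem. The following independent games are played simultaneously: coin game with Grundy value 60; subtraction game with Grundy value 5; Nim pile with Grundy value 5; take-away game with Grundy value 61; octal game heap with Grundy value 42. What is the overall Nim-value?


By the Sprague-Grundy theorem, the Grundy value of a sum of games is the XOR of individual Grundy values.
coin game: Grundy value = 60. Running XOR: 0 XOR 60 = 60
subtraction game: Grundy value = 5. Running XOR: 60 XOR 5 = 57
Nim pile: Grundy value = 5. Running XOR: 57 XOR 5 = 60
take-away game: Grundy value = 61. Running XOR: 60 XOR 61 = 1
octal game heap: Grundy value = 42. Running XOR: 1 XOR 42 = 43
The combined Grundy value is 43.

43


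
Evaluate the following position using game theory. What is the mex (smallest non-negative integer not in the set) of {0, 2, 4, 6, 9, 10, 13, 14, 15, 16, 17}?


Set = {0, 2, 4, 6, 9, 10, 13, 14, 15, 16, 17}
0 is in the set.
1 is NOT in the set. This is the mex.
mex = 1

1


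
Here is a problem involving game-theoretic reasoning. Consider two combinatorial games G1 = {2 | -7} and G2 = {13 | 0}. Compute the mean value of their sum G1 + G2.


G1 = {2 | -7}, G2 = {13 | 0}
Each is a switch {a | b} with numbers a > b; its mean value is (a + b)/2, and mean value is additive over game sums: m(G1 + G2) = m(G1) + m(G2).
Mean of G1 = (2 + (-7))/2 = -5/2 = -5/2
Mean of G2 = (13 + (0))/2 = 13/2 = 13/2
Mean of G1 + G2 = -5/2 + 13/2 = 4

4


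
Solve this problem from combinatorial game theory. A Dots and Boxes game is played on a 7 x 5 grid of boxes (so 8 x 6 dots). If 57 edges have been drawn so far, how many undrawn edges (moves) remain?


Grid: 7 x 5 boxes, i.e. 8 rows and 6 columns of dots.
Horizontal edges: (rows + 1) * cols = 8 * 5 = 40
Vertical edges: rows * (cols + 1) = 7 * 6 = 42
Total edges: 40 + 42 = 82
Edges drawn: 57
Remaining: 82 - 57 = 25

25


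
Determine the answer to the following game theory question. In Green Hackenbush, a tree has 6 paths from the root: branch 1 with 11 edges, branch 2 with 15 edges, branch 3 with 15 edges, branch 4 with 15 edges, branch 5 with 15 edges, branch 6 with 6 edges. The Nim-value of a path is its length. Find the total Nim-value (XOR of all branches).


The tree has 6 branches from the ground vertex.
In Green Hackenbush, the Nim-value of a simple path of length k is k.
Branch 1: length 11, Nim-value = 11
Branch 2: length 15, Nim-value = 15
Branch 3: length 15, Nim-value = 15
Branch 4: length 15, Nim-value = 15
Branch 5: length 15, Nim-value = 15
Branch 6: length 6, Nim-value = 6
Total Nim-value = XOR of all branch values:
0 XOR 11 = 11
11 XOR 15 = 4
4 XOR 15 = 11
11 XOR 15 = 4
4 XOR 15 = 11
11 XOR 6 = 13
Nim-value of the tree = 13

13


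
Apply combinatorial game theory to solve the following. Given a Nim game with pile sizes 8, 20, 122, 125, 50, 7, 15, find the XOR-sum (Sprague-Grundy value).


We need the XOR (exclusive or) of all pile sizes.
After XOR-ing pile 1 (size 8): 0 XOR 8 = 8
After XOR-ing pile 2 (size 20): 8 XOR 20 = 28
After XOR-ing pile 3 (size 122): 28 XOR 122 = 102
After XOR-ing pile 4 (size 125): 102 XOR 125 = 27
After XOR-ing pile 5 (size 50): 27 XOR 50 = 41
After XOR-ing pile 6 (size 7): 41 XOR 7 = 46
After XOR-ing pile 7 (size 15): 46 XOR 15 = 33
The Nim-value of this position is 33.

33


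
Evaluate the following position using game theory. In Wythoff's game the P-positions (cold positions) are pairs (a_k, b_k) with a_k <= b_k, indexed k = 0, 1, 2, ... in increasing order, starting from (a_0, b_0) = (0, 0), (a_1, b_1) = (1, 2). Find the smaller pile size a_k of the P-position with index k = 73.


By Wythoff's theorem, a_k = floor(k * phi) and b_k = floor(k * phi^2) = a_k + k, where phi = (1 + sqrt(5))/2 is the golden ratio.
phi = (1 + sqrt(5))/2 = 1.618034
k = 73
k * phi = 73 * 1.618034 = 118.116481
a_73 = floor(k * phi) = 118

118


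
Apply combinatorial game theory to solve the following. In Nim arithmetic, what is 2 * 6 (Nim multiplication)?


Nim multiplication is bilinear over XOR: (u XOR v) * w = (u*w) XOR (v*w).
So we split each operand into its bit components and XOR the pairwise Nim products.
2 = 2 (as XOR of powers of 2).
6 = 2 + 4 (as XOR of powers of 2).
Using the standard Nim-product table on single bits:
  2*2 = 3,   2*4 = 8,   2*8 = 12,
  4*4 = 6,   4*8 = 11,  8*8 = 13,
and  1*x = x (identity), k*l = l*k (commutative).
Pairwise Nim products:
  2 * 2 = 3
  2 * 4 = 8
XOR them: 3 XOR 8 = 11.
Result: 2 * 6 = 11 (in Nim).

11


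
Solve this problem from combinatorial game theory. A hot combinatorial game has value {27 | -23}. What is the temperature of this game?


The game is {27 | -23}, a switch {a | b} with numbers a > b.
Cooling {a | b} by t gives {a - t | b + t}, which stops being hot when a - t = b + t, i.e. at t = (a - b)/2. So the temperature of a switch is (a - b)/2.
Temperature = (Left option - Right option) / 2
= (27 - (-23)) / 2
= 50 / 2
= 25

25


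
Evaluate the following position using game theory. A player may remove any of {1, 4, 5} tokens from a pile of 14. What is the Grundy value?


The subtraction set is S = {1, 4, 5}.
G(k) = mex{ G(k - s) : s in S, s <= k }. We compute iteratively: G(0) = 0.
G(1) = mex({0}) = 1
G(2) = mex({1}) = 0
G(3) = mex({0}) = 1
G(4) = mex({0, 1}) = 2
G(5) = mex({0, 1, 2}) = 3
G(6) = mex({0, 1, 3}) = 2
G(7) = mex({0, 1, 2}) = 3
G(8) = mex({1, 2, 3}) = 0
G(9) = mex({0, 2, 3}) = 1
G(10) = mex({1, 2, 3}) = 0
G(11) = mex({0, 2, 3}) = 1
G(12) = mex({0, 1, 3}) = 2
Observe that G(8)..G(12) = 0, 1, 0, 1, 2 repeats G(0)..G(4) = 0, 1, 0, 1, 2.
For k >= max(S) = 5, G(k) is determined by the previous 5 values G(k-5)..G(k-1); a window of 5 consecutive values has recurred shifted by 8, so by induction G(k + 8) = G(k) for all k >= 0: the sequence is periodic from the start with period 8.
One period: G(0..7) = 0, 1, 0, 1, 2, 3, 2, 3.
14 mod 8 = 6, so G(14) = G(6) = 2.

2


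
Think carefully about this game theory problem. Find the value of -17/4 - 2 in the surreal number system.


x = -17/4, y = 2
Converting to common denominator: 4
x = -17/4, y = 8/4
x - y = -17/4 - 2 = -25/4

-25/4


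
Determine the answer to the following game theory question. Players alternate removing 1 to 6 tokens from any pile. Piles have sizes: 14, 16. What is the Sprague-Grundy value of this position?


Subtraction set: {1, 2, 3, 4, 5, 6}
For this subtraction set, G(n) = n mod 7 (period = max + 1 = 7).
Pile 1 (size 14): G(14) = 14 mod 7 = 0
Pile 2 (size 16): G(16) = 16 mod 7 = 2
Total Grundy value = XOR of all: 0 XOR 2 = 2

2


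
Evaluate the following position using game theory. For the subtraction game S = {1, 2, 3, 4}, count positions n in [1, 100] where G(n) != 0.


Subtraction set S = {1, 2, 3, 4}, so G(n) = n mod 5.
G(n) = 0 when n is a multiple of 5.
Multiples of 5 in [1, 100]: 20
N-positions (nonzero Grundy) = 100 - 20 = 80

80
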